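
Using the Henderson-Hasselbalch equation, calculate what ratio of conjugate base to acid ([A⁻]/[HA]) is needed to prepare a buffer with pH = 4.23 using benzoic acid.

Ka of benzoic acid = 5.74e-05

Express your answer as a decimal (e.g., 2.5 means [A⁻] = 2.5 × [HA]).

pKa = -log(5.74e-05) = 4.2411. pH = pKa + log([A⁻]/[HA]), so log([A⁻]/[HA]) = pH − pKa = 4.23 − 4.2411 = -0.0111. [A⁻]/[HA] = 10^(-0.0111) = 0.975

[A⁻]/[HA] = 0.975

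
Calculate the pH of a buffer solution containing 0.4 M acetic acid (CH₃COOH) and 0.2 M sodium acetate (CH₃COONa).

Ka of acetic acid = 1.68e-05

pKa = -log(1.68e-05) = 4.77. pH = pKa + log([A⁻]/[HA]) = 4.77 + log(0.2/0.4)

pH = 4.47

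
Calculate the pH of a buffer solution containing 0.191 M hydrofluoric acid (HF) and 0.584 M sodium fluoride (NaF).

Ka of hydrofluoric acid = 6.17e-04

pKa = -log(6.17e-04) = 3.21. pH = pKa + log([A⁻]/[HA]) = 3.21 + log(0.584/0.191)

pH = 3.70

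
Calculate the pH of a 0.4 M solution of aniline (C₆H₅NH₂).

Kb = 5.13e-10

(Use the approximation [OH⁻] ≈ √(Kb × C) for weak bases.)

[OH⁻] = √(Kb × C) = √(5.13e-10 × 0.4) = 1.4325e-05. pOH = 4.84, pH = 14 - pOH

pH = 9.16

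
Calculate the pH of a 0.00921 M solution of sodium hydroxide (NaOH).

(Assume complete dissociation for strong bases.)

[OH⁻] = 0.00921 M for strong base. pOH = -log[OH⁻] = 2.04, pH = 14 - pOH

pH = 11.96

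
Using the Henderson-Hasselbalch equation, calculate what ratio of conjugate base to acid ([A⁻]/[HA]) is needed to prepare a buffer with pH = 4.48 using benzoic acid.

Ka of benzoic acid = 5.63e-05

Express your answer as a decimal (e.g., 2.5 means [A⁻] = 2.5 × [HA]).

pKa = -log(5.63e-05) = 4.2495. pH = pKa + log([A⁻]/[HA]), so log([A⁻]/[HA]) = pH − pKa = 4.48 − 4.2495 = 0.2305. [A⁻]/[HA] = 10^(0.2305) = 1.70

[A⁻]/[HA] = 1.70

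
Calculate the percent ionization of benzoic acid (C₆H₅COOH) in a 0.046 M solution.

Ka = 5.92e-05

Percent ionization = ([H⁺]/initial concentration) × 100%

Using Ka equilibrium: x² + Ka×x - Ka×C = 0. Solving: [H⁺] = 1.6209e-03. Percent = (1.6209e-03/0.046) × 100

Percent ionization = 3.52%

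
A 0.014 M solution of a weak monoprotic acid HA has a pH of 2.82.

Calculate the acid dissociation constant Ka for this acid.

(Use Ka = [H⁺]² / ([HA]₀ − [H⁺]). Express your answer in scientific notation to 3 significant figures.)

[H⁺] = 10^(−pH) = 10^(−2.82) = 1.514e-03 M. For HA ⇌ H⁺ + A⁻, Ka = [H⁺][A⁻]/[HA] = [H⁺]² / ([HA]₀ − [H⁺]) = (1.514e-03)² / (0.014 − 1.514e-03) = 1.83e-04.

K_a = 1.83e-04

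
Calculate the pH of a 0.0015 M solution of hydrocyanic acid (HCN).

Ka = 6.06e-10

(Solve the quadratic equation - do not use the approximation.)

x² + Ka×x - Ka×C = 0. Using quadratic formula: [H⁺] = 9.5311e-07

pH = 6.02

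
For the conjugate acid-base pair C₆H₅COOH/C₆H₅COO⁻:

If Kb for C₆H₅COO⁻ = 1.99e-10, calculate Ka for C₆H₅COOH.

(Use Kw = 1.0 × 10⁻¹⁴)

For a conjugate pair Ka × Kb = Kw, so Ka = Kw/Kb = 1.0 × 10⁻¹⁴ / 1.99e-10 = 5.03e-05.

K_a = 5.03e-05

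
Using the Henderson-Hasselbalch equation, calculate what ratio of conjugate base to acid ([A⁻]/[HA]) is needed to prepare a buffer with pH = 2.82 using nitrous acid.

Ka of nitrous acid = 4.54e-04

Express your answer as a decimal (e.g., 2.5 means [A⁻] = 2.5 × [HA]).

pKa = -log(4.54e-04) = 3.3429. pH = pKa + log([A⁻]/[HA]), so log([A⁻]/[HA]) = pH − pKa = 2.82 − 3.3429 = -0.5229. [A⁻]/[HA] = 10^(-0.5229) = 0.300

[A⁻]/[HA] = 0.300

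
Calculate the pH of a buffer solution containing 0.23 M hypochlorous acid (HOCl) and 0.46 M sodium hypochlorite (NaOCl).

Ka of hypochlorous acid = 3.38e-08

pKa = -log(3.38e-08) = 7.47. pH = pKa + log([A⁻]/[HA]) = 7.47 + log(0.46/0.23)

pH = 7.77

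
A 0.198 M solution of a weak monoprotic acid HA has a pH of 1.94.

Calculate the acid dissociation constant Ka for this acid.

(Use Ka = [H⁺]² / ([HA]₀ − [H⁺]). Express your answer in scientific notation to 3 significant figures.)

[H⁺] = 10^(−pH) = 10^(−1.94) = 1.148e-02 M. For HA ⇌ H⁺ + A⁻, Ka = [H⁺][A⁻]/[HA] = [H⁺]² / ([HA]₀ − [H⁺]) = (1.148e-02)² / (0.198 − 1.148e-02) = 7.07e-04.

K_a = 7.07e-04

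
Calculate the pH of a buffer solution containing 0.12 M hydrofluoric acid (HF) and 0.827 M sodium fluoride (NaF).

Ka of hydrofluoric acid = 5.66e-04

pKa = -log(5.66e-04) = 3.25. pH = pKa + log([A⁻]/[HA]) = 3.25 + log(0.827/0.12)

pH = 4.09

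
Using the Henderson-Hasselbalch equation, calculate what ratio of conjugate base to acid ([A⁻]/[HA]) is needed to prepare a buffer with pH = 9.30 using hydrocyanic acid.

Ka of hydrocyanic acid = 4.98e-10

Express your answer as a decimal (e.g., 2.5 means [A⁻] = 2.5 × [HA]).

pKa = -log(4.98e-10) = 9.3028. pH = pKa + log([A⁻]/[HA]), so log([A⁻]/[HA]) = pH − pKa = 9.30 − 9.3028 = -0.0028. [A⁻]/[HA] = 10^(-0.0028) = 0.994

[A⁻]/[HA] = 0.994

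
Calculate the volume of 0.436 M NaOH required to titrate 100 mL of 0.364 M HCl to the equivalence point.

At equivalence: moles acid = moles base. moles HCl = 0.364 × 100/1000 = 0.0364 mol. V_base = moles / 0.436 × 1000 = 83.5 mL.

V_{base} = 83.5 mL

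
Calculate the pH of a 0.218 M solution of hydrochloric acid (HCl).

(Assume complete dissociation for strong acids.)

[H⁺] = 0.218 M for strong acid. pH = -log[H⁺] = -log(0.218)

pH = 0.66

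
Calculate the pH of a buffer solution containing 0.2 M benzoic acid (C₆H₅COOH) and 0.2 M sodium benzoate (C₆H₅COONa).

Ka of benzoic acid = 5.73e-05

pKa = -log(5.73e-05) = 4.24. pH = pKa + log([A⁻]/[HA]) = 4.24 + log(0.2/0.2)

pH = 4.24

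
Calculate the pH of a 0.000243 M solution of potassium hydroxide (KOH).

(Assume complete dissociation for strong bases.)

[OH⁻] = 0.000243 M for strong base. pOH = -log[OH⁻] = 3.61, pH = 14 - pOH

pH = 10.39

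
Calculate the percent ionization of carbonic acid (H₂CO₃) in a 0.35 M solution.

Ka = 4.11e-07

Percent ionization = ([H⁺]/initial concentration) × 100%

Using Ka equilibrium: x² + Ka×x - Ka×C = 0. Solving: [H⁺] = 3.7907e-04. Percent = (3.7907e-04/0.35) × 100

Percent ionization = 0.108%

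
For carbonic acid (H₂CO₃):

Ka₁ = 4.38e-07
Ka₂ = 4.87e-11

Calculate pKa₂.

pKa₂ = -log(Ka₂) = -log(4.87e-11) = 10.31.

pK_{a2} = 10.31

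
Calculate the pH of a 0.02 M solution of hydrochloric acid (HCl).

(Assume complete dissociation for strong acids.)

[H⁺] = 0.02 M for strong acid. pH = -log[H⁺] = -log(0.02)

pH = 1.70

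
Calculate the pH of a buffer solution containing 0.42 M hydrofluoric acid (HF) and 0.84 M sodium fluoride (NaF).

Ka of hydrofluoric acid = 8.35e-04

pKa = -log(8.35e-04) = 3.08. pH = pKa + log([A⁻]/[HA]) = 3.08 + log(0.84/0.42)

pH = 3.38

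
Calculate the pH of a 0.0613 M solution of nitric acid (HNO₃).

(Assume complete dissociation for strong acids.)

[H⁺] = 0.0613 M for strong acid. pH = -log[H⁺] = -log(0.0613)

pH = 1.21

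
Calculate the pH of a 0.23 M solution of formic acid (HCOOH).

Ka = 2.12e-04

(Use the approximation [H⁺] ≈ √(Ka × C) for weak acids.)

[H⁺] = √(Ka × C) = √(2.12e-04 × 0.23) = 6.9828e-03. pH = -log(6.9828e-03)

pH = 2.16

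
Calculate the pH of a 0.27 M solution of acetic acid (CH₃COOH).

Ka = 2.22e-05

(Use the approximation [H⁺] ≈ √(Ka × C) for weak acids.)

[H⁺] = √(Ka × C) = √(2.22e-05 × 0.27) = 2.4483e-03. pH = -log(2.4483e-03)

pH = 2.61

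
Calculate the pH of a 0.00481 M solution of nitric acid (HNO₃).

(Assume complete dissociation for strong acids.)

[H⁺] = 0.00481 M for strong acid. pH = -log[H⁺] = -log(0.00481)

pH = 2.32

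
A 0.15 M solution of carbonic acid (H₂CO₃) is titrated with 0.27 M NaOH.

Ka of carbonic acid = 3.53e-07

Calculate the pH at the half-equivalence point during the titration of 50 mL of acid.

At half-equivalence [HA] = [A⁻], so Henderson-Hasselbalch gives pH = pKa = -log(3.53e-07) = 6.45.

pH = pKa = 6.45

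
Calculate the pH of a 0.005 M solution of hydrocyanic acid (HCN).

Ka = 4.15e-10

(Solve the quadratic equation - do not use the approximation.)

x² + Ka×x - Ka×C = 0. Using quadratic formula: [H⁺] = 1.4403e-06

pH = 5.84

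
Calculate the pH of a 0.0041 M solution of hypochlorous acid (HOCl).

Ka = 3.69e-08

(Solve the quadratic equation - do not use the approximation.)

x² + Ka×x - Ka×C = 0. Using quadratic formula: [H⁺] = 1.2282e-05

pH = 4.91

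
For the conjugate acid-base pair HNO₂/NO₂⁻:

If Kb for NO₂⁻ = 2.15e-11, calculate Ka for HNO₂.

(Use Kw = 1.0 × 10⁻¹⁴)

For a conjugate pair Ka × Kb = Kw, so Ka = Kw/Kb = 1.0 × 10⁻¹⁴ / 2.15e-11 = 4.65e-04.

K_a = 4.65e-04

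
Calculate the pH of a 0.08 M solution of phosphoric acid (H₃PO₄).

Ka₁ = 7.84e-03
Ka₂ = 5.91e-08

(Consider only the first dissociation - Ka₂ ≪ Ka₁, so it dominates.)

First dissociation dominates. From Ka₁ = [H⁺][HA⁻]/[H₂A], x² + Ka₁·x − Ka₁·C = 0 with C = 0.08 M and Ka₁ = 7.84e-03. Solving: [H⁺] = (−Ka₁ + √(Ka₁² + 4·Ka₁·C)) / 2 = 2.1429e-02 M. pH = -log(2.1429e-02) = 1.67.

pH = 1.67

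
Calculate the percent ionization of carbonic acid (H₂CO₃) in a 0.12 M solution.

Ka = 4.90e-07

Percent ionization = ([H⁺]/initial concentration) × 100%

Using Ka equilibrium: x² + Ka×x - Ka×C = 0. Solving: [H⁺] = 2.4224e-04. Percent = (2.4224e-04/0.12) × 100

Percent ionization = 0.202%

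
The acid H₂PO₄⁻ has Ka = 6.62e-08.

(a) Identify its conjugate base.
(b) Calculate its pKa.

(a) The conjugate base is formed by removing one H⁺ from H₂PO₄⁻, giving HPO₄²⁻. (b) pKa = -log(Ka) = -log(6.62e-08) = 7.18.

Conjugate base: HPO₄²⁻; pK_a = 7.18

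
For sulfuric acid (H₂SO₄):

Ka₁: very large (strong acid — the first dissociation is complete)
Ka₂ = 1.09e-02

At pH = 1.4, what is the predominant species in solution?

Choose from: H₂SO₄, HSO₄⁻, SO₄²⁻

The first dissociation is complete, so H₂SO₄ itself is never the predominant species in water; pKa₂ = -log(1.09e-02) = 1.96. For a polyprotic acid the predominant species crosses at each pKa: below pKa_n the protonated form dominates, above it the deprotonated form does. At pH = 1.4, the predominant species is HSO₄⁻.

HSO₄⁻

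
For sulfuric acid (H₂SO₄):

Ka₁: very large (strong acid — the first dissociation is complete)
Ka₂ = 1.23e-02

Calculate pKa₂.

pKa₂ = -log(Ka₂) = -log(1.23e-02) = 1.91.

pK_{a2} = 1.91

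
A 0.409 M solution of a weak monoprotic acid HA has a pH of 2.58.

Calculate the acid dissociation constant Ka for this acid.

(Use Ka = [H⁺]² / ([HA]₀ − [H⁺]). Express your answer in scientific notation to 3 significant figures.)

[H⁺] = 10^(−pH) = 10^(−2.58) = 2.630e-03 M. For HA ⇌ H⁺ + A⁻, Ka = [H⁺][A⁻]/[HA] = [H⁺]² / ([HA]₀ − [H⁺]) = (2.630e-03)² / (0.409 − 2.630e-03) = 1.70e-05.

K_a = 1.70e-05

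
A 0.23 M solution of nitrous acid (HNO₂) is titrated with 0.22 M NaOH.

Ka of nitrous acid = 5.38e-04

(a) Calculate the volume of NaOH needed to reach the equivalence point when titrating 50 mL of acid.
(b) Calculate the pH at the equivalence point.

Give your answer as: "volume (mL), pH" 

moles acid = 0.23 × 50/1000 = 0.0115 mol; V_base = moles/0.22 × 1000 = 52.3 mL. At equivalence only the conjugate base is present: [A⁻] = 0.0115/0.102 = 1.1244e-01 M. Kb = Kw/Ka = 1.86e-11; [OH⁻] = √(Kb × [A⁻]) = 1.4457e-06; pOH = 5.84; pH = 14 - pOH = 8.16.

V = 52.3 mL, pH = 8.16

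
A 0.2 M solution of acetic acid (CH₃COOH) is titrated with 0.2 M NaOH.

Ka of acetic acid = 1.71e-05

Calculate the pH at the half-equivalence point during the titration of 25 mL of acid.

At half-equivalence [HA] = [A⁻], so Henderson-Hasselbalch gives pH = pKa = -log(1.71e-05) = 4.77.

pH = pKa = 4.77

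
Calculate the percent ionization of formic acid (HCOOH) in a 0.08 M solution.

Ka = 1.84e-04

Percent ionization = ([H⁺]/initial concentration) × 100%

Using Ka equilibrium: x² + Ka×x - Ka×C = 0. Solving: [H⁺] = 3.7458e-03. Percent = (3.7458e-03/0.08) × 100

Percent ionization = 4.68%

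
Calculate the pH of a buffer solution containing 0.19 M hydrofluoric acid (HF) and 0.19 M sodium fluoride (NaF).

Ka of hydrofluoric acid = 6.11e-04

pKa = -log(6.11e-04) = 3.21. pH = pKa + log([A⁻]/[HA]) = 3.21 + log(0.19/0.19)

pH = 3.21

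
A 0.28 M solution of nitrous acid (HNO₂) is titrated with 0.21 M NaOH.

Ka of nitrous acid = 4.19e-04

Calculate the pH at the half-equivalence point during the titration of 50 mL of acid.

At half-equivalence [HA] = [A⁻], so Henderson-Hasselbalch gives pH = pKa = -log(4.19e-04) = 3.38.

pH = pKa = 3.38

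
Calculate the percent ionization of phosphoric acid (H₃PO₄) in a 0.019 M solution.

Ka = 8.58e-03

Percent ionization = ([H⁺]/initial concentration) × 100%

Using Ka equilibrium: x² + Ka×x - Ka×C = 0. Solving: [H⁺] = 9.1794e-03. Percent = (9.1794e-03/0.019) × 100

Percent ionization = 48.3%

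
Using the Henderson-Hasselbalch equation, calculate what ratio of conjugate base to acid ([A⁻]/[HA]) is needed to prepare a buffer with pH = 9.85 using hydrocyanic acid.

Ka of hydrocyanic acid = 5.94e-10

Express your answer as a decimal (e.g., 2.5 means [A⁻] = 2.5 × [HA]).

pKa = -log(5.94e-10) = 9.2262. pH = pKa + log([A⁻]/[HA]), so log([A⁻]/[HA]) = pH − pKa = 9.85 − 9.2262 = 0.6238. [A⁻]/[HA] = 10^(0.6238) = 4.21

[A⁻]/[HA] = 4.21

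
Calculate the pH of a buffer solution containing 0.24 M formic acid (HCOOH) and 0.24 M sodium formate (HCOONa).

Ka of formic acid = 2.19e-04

pKa = -log(2.19e-04) = 3.66. pH = pKa + log([A⁻]/[HA]) = 3.66 + log(0.24/0.24)

pH = 3.66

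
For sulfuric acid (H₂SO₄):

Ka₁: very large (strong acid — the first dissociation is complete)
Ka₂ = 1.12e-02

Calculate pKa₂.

pKa₂ = -log(Ka₂) = -log(1.12e-02) = 1.95.

pK_{a2} = 1.95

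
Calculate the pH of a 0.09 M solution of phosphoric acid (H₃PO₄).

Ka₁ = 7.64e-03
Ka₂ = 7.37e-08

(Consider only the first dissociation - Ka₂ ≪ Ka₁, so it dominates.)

First dissociation dominates. From Ka₁ = [H⁺][HA⁻]/[H₂A], x² + Ka₁·x − Ka₁·C = 0 with C = 0.09 M and Ka₁ = 7.64e-03. Solving: [H⁺] = (−Ka₁ + √(Ka₁² + 4·Ka₁·C)) / 2 = 2.2679e-02 M. pH = -log(2.2679e-02) = 1.64.

pH = 1.64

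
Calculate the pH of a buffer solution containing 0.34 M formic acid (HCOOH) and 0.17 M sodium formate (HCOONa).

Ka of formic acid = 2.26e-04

pKa = -log(2.26e-04) = 3.65. pH = pKa + log([A⁻]/[HA]) = 3.65 + log(0.17/0.34)

pH = 3.34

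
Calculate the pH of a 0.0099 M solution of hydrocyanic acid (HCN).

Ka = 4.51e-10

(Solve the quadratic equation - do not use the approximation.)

x² + Ka×x - Ka×C = 0. Using quadratic formula: [H⁺] = 2.1128e-06

pH = 5.68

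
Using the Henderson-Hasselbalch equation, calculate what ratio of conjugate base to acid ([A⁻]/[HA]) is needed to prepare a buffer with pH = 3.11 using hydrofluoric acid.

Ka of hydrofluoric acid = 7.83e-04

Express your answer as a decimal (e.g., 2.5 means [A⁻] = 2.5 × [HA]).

pKa = -log(7.83e-04) = 3.1062. pH = pKa + log([A⁻]/[HA]), so log([A⁻]/[HA]) = pH − pKa = 3.11 − 3.1062 = 0.0038. [A⁻]/[HA] = 10^(0.0038) = 1.01

[A⁻]/[HA] = 1.01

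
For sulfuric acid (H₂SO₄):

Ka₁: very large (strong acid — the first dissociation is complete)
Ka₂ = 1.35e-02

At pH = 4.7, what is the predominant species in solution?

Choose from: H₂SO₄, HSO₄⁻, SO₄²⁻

The first dissociation is complete, so H₂SO₄ itself is never the predominant species in water; pKa₂ = -log(1.35e-02) = 1.87. For a polyprotic acid the predominant species crosses at each pKa: below pKa_n the protonated form dominates, above it the deprotonated form does. At pH = 4.7, the predominant species is SO₄²⁻.

SO₄²⁻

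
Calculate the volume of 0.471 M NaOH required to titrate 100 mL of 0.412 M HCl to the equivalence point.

At equivalence: moles acid = moles base. moles HCl = 0.412 × 100/1000 = 0.0412 mol. V_base = moles / 0.471 × 1000 = 87.5 mL.

V_{base} = 87.5 mL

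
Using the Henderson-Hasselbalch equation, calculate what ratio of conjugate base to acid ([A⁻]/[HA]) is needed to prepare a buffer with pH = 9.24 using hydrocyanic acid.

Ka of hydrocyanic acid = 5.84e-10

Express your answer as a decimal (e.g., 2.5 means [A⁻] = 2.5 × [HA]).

pKa = -log(5.84e-10) = 9.2336. pH = pKa + log([A⁻]/[HA]), so log([A⁻]/[HA]) = pH − pKa = 9.24 − 9.2336 = 0.0064. [A⁻]/[HA] = 10^(0.0064) = 1.01

[A⁻]/[HA] = 1.01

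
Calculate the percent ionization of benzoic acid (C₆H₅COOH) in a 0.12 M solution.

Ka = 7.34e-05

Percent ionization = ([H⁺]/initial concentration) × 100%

Using Ka equilibrium: x² + Ka×x - Ka×C = 0. Solving: [H⁺] = 2.9314e-03. Percent = (2.9314e-03/0.12) × 100

Percent ionization = 2.44%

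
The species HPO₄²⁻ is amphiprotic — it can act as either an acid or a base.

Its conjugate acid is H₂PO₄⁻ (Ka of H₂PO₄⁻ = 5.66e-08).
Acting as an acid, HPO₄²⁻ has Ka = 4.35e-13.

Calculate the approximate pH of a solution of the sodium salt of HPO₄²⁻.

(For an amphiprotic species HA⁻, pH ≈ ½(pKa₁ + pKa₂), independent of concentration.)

pKa₁ = -log(5.66e-08) = 7.25; pKa₂ = -log(4.35e-13) = 12.36. For an amphiprotic species, pH ≈ ½(pKa₁ + pKa₂) = ½(7.25 + 12.36) = 9.80.

pH = 9.80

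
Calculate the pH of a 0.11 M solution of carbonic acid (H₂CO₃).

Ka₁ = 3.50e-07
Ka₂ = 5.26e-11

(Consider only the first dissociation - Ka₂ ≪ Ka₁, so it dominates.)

First dissociation dominates. From Ka₁ = [H⁺][HA⁻]/[H₂A], x² + Ka₁·x − Ka₁·C = 0 with C = 0.11 M and Ka₁ = 3.50e-07. Solving: [H⁺] = (−Ka₁ + √(Ka₁² + 4·Ka₁·C)) / 2 = 1.9604e-04 M. pH = -log(1.9604e-04) = 3.71.

pH = 3.71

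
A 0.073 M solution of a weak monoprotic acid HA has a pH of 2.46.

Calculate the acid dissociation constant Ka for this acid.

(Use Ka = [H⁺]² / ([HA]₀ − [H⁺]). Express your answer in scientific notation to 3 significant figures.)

[H⁺] = 10^(−pH) = 10^(−2.46) = 3.467e-03 M. For HA ⇌ H⁺ + A⁻, Ka = [H⁺][A⁻]/[HA] = [H⁺]² / ([HA]₀ − [H⁺]) = (3.467e-03)² / (0.073 − 3.467e-03) = 1.73e-04.

K_a = 1.73e-04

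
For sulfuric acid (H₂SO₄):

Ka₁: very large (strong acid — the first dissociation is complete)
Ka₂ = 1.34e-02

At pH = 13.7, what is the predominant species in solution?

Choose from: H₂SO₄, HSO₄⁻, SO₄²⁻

The first dissociation is complete, so H₂SO₄ itself is never the predominant species in water; pKa₂ = -log(1.34e-02) = 1.87. For a polyprotic acid the predominant species crosses at each pKa: below pKa_n the protonated form dominates, above it the deprotonated form does. At pH = 13.7, the predominant species is SO₄²⁻.

SO₄²⁻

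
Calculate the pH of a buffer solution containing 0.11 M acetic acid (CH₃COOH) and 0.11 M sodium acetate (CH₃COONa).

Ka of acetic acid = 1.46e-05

pKa = -log(1.46e-05) = 4.84. pH = pKa + log([A⁻]/[HA]) = 4.84 + log(0.11/0.11)

pH = 4.84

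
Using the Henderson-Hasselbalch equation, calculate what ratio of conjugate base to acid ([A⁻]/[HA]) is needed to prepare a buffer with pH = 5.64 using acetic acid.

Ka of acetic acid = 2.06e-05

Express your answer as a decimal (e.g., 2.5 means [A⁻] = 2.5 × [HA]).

pKa = -log(2.06e-05) = 4.6861. pH = pKa + log([A⁻]/[HA]), so log([A⁻]/[HA]) = pH − pKa = 5.64 − 4.6861 = 0.9539. [A⁻]/[HA] = 10^(0.9539) = 8.99

[A⁻]/[HA] = 8.99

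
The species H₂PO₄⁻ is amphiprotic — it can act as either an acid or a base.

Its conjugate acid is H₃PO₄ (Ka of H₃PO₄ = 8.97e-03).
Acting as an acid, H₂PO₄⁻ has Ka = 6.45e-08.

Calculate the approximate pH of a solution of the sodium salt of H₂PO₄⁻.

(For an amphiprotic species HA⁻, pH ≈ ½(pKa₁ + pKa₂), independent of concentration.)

pKa₁ = -log(8.97e-03) = 2.05; pKa₂ = -log(6.45e-08) = 7.19. For an amphiprotic species, pH ≈ ½(pKa₁ + pKa₂) = ½(2.05 + 7.19) = 4.62.

pH = 4.62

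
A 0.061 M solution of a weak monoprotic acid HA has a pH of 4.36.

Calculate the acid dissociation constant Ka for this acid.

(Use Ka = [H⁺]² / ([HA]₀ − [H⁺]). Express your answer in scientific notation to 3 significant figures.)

[H⁺] = 10^(−pH) = 10^(−4.36) = 4.365e-05 M. For HA ⇌ H⁺ + A⁻, Ka = [H⁺][A⁻]/[HA] = [H⁺]² / ([HA]₀ − [H⁺]) = (4.365e-05)² / (0.061 − 4.365e-05) = 3.13e-08.

K_a = 3.13e-08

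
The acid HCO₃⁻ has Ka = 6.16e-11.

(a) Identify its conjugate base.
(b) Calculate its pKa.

(a) The conjugate base is formed by removing one H⁺ from HCO₃⁻, giving CO₃²⁻. (b) pKa = -log(Ka) = -log(6.16e-11) = 10.21.

Conjugate base: CO₃²⁻; pK_a = 10.21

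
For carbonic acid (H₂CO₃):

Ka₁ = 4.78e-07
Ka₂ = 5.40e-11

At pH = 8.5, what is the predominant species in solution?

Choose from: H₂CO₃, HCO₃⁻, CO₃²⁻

pKa₁ = 6.32, pKa₂ = 10.27. For a polyprotic acid the predominant species crosses at each pKa: below pKa_n the protonated form dominates, above it the deprotonated form does. At pH = 8.5, the predominant species is HCO₃⁻.

HCO₃⁻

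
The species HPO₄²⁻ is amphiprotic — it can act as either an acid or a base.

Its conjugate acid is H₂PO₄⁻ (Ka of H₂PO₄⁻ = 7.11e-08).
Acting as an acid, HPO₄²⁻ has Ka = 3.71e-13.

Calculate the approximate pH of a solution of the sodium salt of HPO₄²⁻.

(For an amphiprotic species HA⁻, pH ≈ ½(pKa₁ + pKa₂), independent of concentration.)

pKa₁ = -log(7.11e-08) = 7.15; pKa₂ = -log(3.71e-13) = 12.43. For an amphiprotic species, pH ≈ ½(pKa₁ + pKa₂) = ½(7.15 + 12.43) = 9.79.

pH = 9.79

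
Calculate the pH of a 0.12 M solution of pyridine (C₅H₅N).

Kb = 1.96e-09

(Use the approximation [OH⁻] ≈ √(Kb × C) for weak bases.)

[OH⁻] = √(Kb × C) = √(1.96e-09 × 0.12) = 1.5336e-05. pOH = 4.81, pH = 14 - pOH

pH = 9.19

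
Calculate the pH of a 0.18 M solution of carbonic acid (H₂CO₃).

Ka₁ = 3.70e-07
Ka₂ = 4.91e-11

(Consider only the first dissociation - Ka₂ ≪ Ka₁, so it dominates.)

First dissociation dominates. From Ka₁ = [H⁺][HA⁻]/[H₂A], x² + Ka₁·x − Ka₁·C = 0 with C = 0.18 M and Ka₁ = 3.70e-07. Solving: [H⁺] = (−Ka₁ + √(Ka₁² + 4·Ka₁·C)) / 2 = 2.5788e-04 M. pH = -log(2.5788e-04) = 3.59.

pH = 3.59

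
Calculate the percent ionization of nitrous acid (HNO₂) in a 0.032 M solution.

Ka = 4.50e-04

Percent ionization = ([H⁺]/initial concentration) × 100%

Using Ka equilibrium: x² + Ka×x - Ka×C = 0. Solving: [H⁺] = 3.5764e-03. Percent = (3.5764e-03/0.032) × 100

Percent ionization = 11.2%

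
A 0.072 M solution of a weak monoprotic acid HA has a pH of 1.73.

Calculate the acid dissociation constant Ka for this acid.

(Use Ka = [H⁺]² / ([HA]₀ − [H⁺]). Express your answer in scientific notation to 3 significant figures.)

[H⁺] = 10^(−pH) = 10^(−1.73) = 1.862e-02 M. For HA ⇌ H⁺ + A⁻, Ka = [H⁺][A⁻]/[HA] = [H⁺]² / ([HA]₀ − [H⁺]) = (1.862e-02)² / (0.072 − 1.862e-02) = 6.50e-03.

K_a = 6.50e-03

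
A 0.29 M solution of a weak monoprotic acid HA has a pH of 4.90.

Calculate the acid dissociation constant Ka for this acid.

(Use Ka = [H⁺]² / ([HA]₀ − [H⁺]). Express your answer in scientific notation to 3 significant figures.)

[H⁺] = 10^(−pH) = 10^(−4.90) = 1.259e-05 M. For HA ⇌ H⁺ + A⁻, Ka = [H⁺][A⁻]/[HA] = [H⁺]² / ([HA]₀ − [H⁺]) = (1.259e-05)² / (0.29 − 1.259e-05) = 5.47e-10.

K_a = 5.47e-10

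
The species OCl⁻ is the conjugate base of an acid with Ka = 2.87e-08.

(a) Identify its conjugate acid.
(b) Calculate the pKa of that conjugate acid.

(a) The conjugate acid is formed by adding one H⁺ to OCl⁻, giving HOCl. (b) pKa = -log(Ka) = -log(2.87e-08) = 7.54.

Conjugate acid: HOCl; pK_a = 7.54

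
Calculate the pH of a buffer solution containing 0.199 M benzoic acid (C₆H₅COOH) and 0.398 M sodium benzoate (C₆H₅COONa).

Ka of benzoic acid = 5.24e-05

pKa = -log(5.24e-05) = 4.28. pH = pKa + log([A⁻]/[HA]) = 4.28 + log(0.398/0.199)

pH = 4.58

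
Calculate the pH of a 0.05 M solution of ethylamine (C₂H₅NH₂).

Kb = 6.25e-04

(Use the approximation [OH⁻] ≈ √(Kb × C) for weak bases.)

[OH⁻] = √(Kb × C) = √(6.25e-04 × 0.05) = 5.5902e-03. pOH = 2.25, pH = 14 - pOH

pH = 11.75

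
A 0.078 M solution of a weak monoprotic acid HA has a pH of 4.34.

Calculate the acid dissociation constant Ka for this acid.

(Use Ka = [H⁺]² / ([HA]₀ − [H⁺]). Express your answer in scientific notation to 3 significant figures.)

[H⁺] = 10^(−pH) = 10^(−4.34) = 4.571e-05 M. For HA ⇌ H⁺ + A⁻, Ka = [H⁺][A⁻]/[HA] = [H⁺]² / ([HA]₀ − [H⁺]) = (4.571e-05)² / (0.078 − 4.571e-05) = 2.68e-08.

K_a = 2.68e-08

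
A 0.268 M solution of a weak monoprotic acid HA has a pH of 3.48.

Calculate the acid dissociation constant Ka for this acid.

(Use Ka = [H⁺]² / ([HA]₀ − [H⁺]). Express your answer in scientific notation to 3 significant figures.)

[H⁺] = 10^(−pH) = 10^(−3.48) = 3.311e-04 M. For HA ⇌ H⁺ + A⁻, Ka = [H⁺][A⁻]/[HA] = [H⁺]² / ([HA]₀ − [H⁺]) = (3.311e-04)² / (0.268 − 3.311e-04) = 4.10e-07.

K_a = 4.10e-07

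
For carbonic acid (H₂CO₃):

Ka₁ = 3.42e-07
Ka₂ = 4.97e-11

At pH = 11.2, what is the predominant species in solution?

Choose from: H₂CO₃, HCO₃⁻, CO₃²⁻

pKa₁ = 6.47, pKa₂ = 10.30. For a polyprotic acid the predominant species crosses at each pKa: below pKa_n the protonated form dominates, above it the deprotonated form does. At pH = 11.2, the predominant species is CO₃²⁻.

CO₃²⁻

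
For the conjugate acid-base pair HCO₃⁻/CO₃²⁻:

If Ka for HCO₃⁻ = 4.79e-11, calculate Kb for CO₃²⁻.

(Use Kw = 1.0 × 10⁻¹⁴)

For a conjugate pair Ka × Kb = Kw, so Kb = Kw/Ka = 1.0 × 10⁻¹⁴ / 4.79e-11 = 2.09e-04.

K_b = 2.09e-04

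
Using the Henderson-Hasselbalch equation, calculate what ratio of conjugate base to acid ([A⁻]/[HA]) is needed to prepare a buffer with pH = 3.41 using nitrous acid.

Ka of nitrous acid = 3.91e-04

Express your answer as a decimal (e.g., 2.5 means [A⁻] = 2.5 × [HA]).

pKa = -log(3.91e-04) = 3.4078. pH = pKa + log([A⁻]/[HA]), so log([A⁻]/[HA]) = pH − pKa = 3.41 − 3.4078 = 0.0022. [A⁻]/[HA] = 10^(0.0022) = 1.01

[A⁻]/[HA] = 1.01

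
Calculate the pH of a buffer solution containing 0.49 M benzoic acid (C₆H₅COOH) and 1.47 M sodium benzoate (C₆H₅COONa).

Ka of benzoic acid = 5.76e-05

pKa = -log(5.76e-05) = 4.24. pH = pKa + log([A⁻]/[HA]) = 4.24 + log(1.47/0.49)

pH = 4.72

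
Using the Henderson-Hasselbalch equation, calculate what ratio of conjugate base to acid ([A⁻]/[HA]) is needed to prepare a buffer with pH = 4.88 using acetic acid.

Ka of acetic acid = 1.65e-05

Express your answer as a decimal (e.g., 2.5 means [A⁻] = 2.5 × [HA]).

pKa = -log(1.65e-05) = 4.7825. pH = pKa + log([A⁻]/[HA]), so log([A⁻]/[HA]) = pH − pKa = 4.88 − 4.7825 = 0.0975. [A⁻]/[HA] = 10^(0.0975) = 1.25

[A⁻]/[HA] = 1.25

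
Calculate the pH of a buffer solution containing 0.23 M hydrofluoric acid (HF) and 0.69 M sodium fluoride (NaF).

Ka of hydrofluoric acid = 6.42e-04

pKa = -log(6.42e-04) = 3.19. pH = pKa + log([A⁻]/[HA]) = 3.19 + log(0.69/0.23)

pH = 3.67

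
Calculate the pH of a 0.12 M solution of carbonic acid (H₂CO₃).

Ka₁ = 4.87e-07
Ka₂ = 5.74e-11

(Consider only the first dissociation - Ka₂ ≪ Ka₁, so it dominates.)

First dissociation dominates. From Ka₁ = [H⁺][HA⁻]/[H₂A], x² + Ka₁·x − Ka₁·C = 0 with C = 0.12 M and Ka₁ = 4.87e-07. Solving: [H⁺] = (−Ka₁ + √(Ka₁² + 4·Ka₁·C)) / 2 = 2.4150e-04 M. pH = -log(2.4150e-04) = 3.62.

pH = 3.62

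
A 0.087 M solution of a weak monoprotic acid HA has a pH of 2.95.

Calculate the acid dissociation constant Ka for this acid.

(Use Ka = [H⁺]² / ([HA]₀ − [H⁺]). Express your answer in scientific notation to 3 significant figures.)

[H⁺] = 10^(−pH) = 10^(−2.95) = 1.122e-03 M. For HA ⇌ H⁺ + A⁻, Ka = [H⁺][A⁻]/[HA] = [H⁺]² / ([HA]₀ − [H⁺]) = (1.122e-03)² / (0.087 − 1.122e-03) = 1.47e-05.

K_a = 1.47e-05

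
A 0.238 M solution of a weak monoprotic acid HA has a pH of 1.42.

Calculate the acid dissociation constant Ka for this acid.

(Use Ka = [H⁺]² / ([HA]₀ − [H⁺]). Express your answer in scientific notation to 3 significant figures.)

[H⁺] = 10^(−pH) = 10^(−1.42) = 3.802e-02 M. For HA ⇌ H⁺ + A⁻, Ka = [H⁺][A⁻]/[HA] = [H⁺]² / ([HA]₀ − [H⁺]) = (3.802e-02)² / (0.238 − 3.802e-02) = 7.23e-03.

K_a = 7.23e-03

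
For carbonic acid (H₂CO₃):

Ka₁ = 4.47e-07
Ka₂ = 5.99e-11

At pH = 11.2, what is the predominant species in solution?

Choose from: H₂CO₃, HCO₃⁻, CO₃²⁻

pKa₁ = 6.35, pKa₂ = 10.22. For a polyprotic acid the predominant species crosses at each pKa: below pKa_n the protonated form dominates, above it the deprotonated form does. At pH = 11.2, the predominant species is CO₃²⁻.

CO₃²⁻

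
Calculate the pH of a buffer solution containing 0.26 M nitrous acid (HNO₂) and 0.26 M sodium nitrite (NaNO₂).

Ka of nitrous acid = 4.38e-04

pKa = -log(4.38e-04) = 3.36. pH = pKa + log([A⁻]/[HA]) = 3.36 + log(0.26/0.26)

pH = 3.36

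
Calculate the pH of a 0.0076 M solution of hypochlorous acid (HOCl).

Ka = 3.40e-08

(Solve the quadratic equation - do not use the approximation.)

x² + Ka×x - Ka×C = 0. Using quadratic formula: [H⁺] = 1.6058e-05

pH = 4.79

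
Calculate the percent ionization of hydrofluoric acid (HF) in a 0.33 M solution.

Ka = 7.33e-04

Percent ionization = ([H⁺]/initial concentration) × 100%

Using Ka equilibrium: x² + Ka×x - Ka×C = 0. Solving: [H⁺] = 1.5191e-02. Percent = (1.5191e-02/0.33) × 100

Percent ionization = 4.6%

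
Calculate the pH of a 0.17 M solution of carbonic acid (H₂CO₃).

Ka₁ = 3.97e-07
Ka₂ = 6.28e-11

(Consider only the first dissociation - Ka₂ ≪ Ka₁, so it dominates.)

First dissociation dominates. From Ka₁ = [H⁺][HA⁻]/[H₂A], x² + Ka₁·x − Ka₁·C = 0 with C = 0.17 M and Ka₁ = 3.97e-07. Solving: [H⁺] = (−Ka₁ + √(Ka₁² + 4·Ka₁·C)) / 2 = 2.5959e-04 M. pH = -log(2.5959e-04) = 3.59.

pH = 3.59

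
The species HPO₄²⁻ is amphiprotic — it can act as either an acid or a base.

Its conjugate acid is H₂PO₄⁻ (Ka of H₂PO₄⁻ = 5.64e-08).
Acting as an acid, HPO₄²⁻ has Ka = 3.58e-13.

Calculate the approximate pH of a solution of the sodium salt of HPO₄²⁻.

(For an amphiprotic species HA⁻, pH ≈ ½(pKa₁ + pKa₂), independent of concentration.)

pKa₁ = -log(5.64e-08) = 7.25; pKa₂ = -log(3.58e-13) = 12.45. For an amphiprotic species, pH ≈ ½(pKa₁ + pKa₂) = ½(7.25 + 12.45) = 9.85.

pH = 9.85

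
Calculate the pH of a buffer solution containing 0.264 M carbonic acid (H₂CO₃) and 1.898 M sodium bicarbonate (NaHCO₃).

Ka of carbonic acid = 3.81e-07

pKa = -log(3.81e-07) = 6.42. pH = pKa + log([A⁻]/[HA]) = 6.42 + log(1.898/0.264)

pH = 7.28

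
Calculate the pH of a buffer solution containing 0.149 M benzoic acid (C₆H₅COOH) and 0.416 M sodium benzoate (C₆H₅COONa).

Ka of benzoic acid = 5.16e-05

pKa = -log(5.16e-05) = 4.29. pH = pKa + log([A⁻]/[HA]) = 4.29 + log(0.416/0.149)

pH = 4.73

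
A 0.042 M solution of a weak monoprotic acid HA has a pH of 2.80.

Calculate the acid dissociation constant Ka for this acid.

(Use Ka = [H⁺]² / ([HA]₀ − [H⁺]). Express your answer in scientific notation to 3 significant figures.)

[H⁺] = 10^(−pH) = 10^(−2.80) = 1.585e-03 M. For HA ⇌ H⁺ + A⁻, Ka = [H⁺][A⁻]/[HA] = [H⁺]² / ([HA]₀ − [H⁺]) = (1.585e-03)² / (0.042 − 1.585e-03) = 6.22e-05.

K_a = 6.22e-05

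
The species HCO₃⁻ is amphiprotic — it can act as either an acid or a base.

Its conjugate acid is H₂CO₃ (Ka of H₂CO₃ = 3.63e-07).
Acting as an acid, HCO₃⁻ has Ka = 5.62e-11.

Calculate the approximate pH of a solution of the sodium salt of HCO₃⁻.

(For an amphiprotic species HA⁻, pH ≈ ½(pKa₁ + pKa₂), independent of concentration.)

pKa₁ = -log(3.63e-07) = 6.44; pKa₂ = -log(5.62e-11) = 10.25. For an amphiprotic species, pH ≈ ½(pKa₁ + pKa₂) = ½(6.44 + 10.25) = 8.35.

pH = 8.35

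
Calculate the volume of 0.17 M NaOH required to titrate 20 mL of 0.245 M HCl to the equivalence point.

At equivalence: moles acid = moles base. moles HCl = 0.245 × 20/1000 = 0.0049 mol. V_base = moles / 0.17 × 1000 = 28.8 mL.

V_{base} = 28.8 mL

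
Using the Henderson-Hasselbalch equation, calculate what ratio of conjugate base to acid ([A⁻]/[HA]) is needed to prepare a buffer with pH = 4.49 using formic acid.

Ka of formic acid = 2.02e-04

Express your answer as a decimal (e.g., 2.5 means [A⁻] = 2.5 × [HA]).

pKa = -log(2.02e-04) = 3.6946. pH = pKa + log([A⁻]/[HA]), so log([A⁻]/[HA]) = pH − pKa = 4.49 − 3.6946 = 0.7954. [A⁻]/[HA] = 10^(0.7954) = 6.24

[A⁻]/[HA] = 6.24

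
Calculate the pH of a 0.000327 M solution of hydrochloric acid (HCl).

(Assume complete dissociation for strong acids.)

[H⁺] = 0.000327 M for strong acid. pH = -log[H⁺] = -log(0.000327)

pH = 3.49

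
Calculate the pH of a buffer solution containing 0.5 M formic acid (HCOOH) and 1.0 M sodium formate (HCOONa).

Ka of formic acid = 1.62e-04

pKa = -log(1.62e-04) = 3.79. pH = pKa + log([A⁻]/[HA]) = 3.79 + log(1.0/0.5)

pH = 4.09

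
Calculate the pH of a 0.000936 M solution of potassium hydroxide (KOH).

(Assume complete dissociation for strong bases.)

[OH⁻] = 0.000936 M for strong base. pOH = -log[OH⁻] = 3.03, pH = 14 - pOH

pH = 10.97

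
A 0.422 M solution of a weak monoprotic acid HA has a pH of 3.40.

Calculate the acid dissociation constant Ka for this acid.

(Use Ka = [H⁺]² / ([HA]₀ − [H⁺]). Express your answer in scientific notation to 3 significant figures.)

[H⁺] = 10^(−pH) = 10^(−3.40) = 3.981e-04 M. For HA ⇌ H⁺ + A⁻, Ka = [H⁺][A⁻]/[HA] = [H⁺]² / ([HA]₀ − [H⁺]) = (3.981e-04)² / (0.422 − 3.981e-04) = 3.76e-07.

K_a = 3.76e-07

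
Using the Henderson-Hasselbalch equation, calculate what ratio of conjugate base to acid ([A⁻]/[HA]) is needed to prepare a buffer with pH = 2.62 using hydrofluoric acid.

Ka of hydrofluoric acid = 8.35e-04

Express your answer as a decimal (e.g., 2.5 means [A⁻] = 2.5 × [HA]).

pKa = -log(8.35e-04) = 3.0783. pH = pKa + log([A⁻]/[HA]), so log([A⁻]/[HA]) = pH − pKa = 2.62 − 3.0783 = -0.4583. [A⁻]/[HA] = 10^(-0.4583) = 0.348

[A⁻]/[HA] = 0.348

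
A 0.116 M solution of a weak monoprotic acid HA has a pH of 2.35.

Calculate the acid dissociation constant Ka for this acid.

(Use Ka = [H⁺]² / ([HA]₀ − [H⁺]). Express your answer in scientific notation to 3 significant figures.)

[H⁺] = 10^(−pH) = 10^(−2.35) = 4.467e-03 M. For HA ⇌ H⁺ + A⁻, Ka = [H⁺][A⁻]/[HA] = [H⁺]² / ([HA]₀ − [H⁺]) = (4.467e-03)² / (0.116 − 4.467e-03) = 1.79e-04.

K_a = 1.79e-04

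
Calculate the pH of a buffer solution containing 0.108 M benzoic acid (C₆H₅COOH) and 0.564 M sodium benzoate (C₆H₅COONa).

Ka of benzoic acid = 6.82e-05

pKa = -log(6.82e-05) = 4.17. pH = pKa + log([A⁻]/[HA]) = 4.17 + log(0.564/0.108)

pH = 4.88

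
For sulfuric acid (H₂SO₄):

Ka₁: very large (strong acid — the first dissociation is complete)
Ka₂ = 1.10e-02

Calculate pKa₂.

pKa₂ = -log(Ka₂) = -log(1.10e-02) = 1.96.

pK_{a2} = 1.96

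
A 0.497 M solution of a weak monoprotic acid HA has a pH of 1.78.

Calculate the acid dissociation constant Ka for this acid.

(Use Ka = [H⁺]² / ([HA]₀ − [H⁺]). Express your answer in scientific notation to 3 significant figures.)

[H⁺] = 10^(−pH) = 10^(−1.78) = 1.660e-02 M. For HA ⇌ H⁺ + A⁻, Ka = [H⁺][A⁻]/[HA] = [H⁺]² / ([HA]₀ − [H⁺]) = (1.660e-02)² / (0.497 − 1.660e-02) = 5.73e-04.

K_a = 5.73e-04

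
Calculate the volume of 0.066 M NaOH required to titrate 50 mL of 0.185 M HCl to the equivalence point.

At equivalence: moles acid = moles base. moles HCl = 0.185 × 50/1000 = 0.00925 mol. V_base = moles / 0.066 × 1000 = 140.2 mL.

V_{base} = 140.2 mL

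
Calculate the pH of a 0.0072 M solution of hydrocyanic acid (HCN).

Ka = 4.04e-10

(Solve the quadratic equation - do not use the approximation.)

x² + Ka×x - Ka×C = 0. Using quadratic formula: [H⁺] = 1.7053e-06

pH = 5.77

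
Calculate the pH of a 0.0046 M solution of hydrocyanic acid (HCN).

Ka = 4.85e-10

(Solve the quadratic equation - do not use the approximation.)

x² + Ka×x - Ka×C = 0. Using quadratic formula: [H⁺] = 1.4934e-06

pH = 5.83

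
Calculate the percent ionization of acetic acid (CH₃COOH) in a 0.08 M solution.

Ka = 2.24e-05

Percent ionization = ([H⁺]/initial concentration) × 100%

Using Ka equilibrium: x² + Ka×x - Ka×C = 0. Solving: [H⁺] = 1.3275e-03. Percent = (1.3275e-03/0.08) × 100

Percent ionization = 1.66%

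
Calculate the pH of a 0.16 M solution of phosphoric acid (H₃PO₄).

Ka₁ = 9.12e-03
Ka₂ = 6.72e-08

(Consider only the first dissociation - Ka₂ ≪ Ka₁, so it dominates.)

First dissociation dominates. From Ka₁ = [H⁺][HA⁻]/[H₂A], x² + Ka₁·x − Ka₁·C = 0 with C = 0.16 M and Ka₁ = 9.12e-03. Solving: [H⁺] = (−Ka₁ + √(Ka₁² + 4·Ka₁·C)) / 2 = 3.3911e-02 M. pH = -log(3.3911e-02) = 1.47.

pH = 1.47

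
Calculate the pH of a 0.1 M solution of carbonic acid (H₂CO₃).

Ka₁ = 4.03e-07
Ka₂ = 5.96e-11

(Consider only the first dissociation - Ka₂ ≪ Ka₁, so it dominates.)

First dissociation dominates. From Ka₁ = [H⁺][HA⁻]/[H₂A], x² + Ka₁·x − Ka₁·C = 0 with C = 0.1 M and Ka₁ = 4.03e-07. Solving: [H⁺] = (−Ka₁ + √(Ka₁² + 4·Ka₁·C)) / 2 = 2.0055e-04 M. pH = -log(2.0055e-04) = 3.70.

pH = 3.70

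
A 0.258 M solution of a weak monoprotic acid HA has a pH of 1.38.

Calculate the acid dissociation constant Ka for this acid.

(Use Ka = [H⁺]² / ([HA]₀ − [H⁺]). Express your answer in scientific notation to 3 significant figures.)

[H⁺] = 10^(−pH) = 10^(−1.38) = 4.169e-02 M. For HA ⇌ H⁺ + A⁻, Ka = [H⁺][A⁻]/[HA] = [H⁺]² / ([HA]₀ − [H⁺]) = (4.169e-02)² / (0.258 − 4.169e-02) = 8.03e-03.

K_a = 8.03e-03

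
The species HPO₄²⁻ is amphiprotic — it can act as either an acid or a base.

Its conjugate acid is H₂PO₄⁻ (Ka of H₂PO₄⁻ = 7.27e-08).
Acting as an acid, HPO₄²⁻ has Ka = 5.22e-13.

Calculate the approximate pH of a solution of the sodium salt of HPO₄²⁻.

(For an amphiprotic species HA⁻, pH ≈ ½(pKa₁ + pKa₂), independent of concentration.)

pKa₁ = -log(7.27e-08) = 7.14; pKa₂ = -log(5.22e-13) = 12.28. For an amphiprotic species, pH ≈ ½(pKa₁ + pKa₂) = ½(7.14 + 12.28) = 9.71.

pH = 9.71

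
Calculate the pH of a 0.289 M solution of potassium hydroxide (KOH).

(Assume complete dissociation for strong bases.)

[OH⁻] = 0.289 M for strong base. pOH = -log[OH⁻] = 0.54, pH = 14 - pOH

pH = 13.46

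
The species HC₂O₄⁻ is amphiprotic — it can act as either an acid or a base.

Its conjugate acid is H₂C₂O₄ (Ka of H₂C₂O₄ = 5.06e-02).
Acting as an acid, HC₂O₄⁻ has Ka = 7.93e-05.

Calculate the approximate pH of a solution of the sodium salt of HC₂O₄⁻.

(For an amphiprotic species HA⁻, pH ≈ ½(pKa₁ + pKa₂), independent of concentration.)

pKa₁ = -log(5.06e-02) = 1.30; pKa₂ = -log(7.93e-05) = 4.10. For an amphiprotic species, pH ≈ ½(pKa₁ + pKa₂) = ½(1.30 + 4.10) = 2.70.

pH = 2.70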